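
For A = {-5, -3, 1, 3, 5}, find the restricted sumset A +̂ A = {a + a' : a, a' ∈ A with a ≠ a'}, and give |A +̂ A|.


Restricted sumset: A +̂ A = {a + a' : a ∈ A, a' ∈ A, a ≠ a'}.
Equivalently, take A + A and drop any sum 2a that is achievable ONLY as a + a for a ∈ A (i.e. sums representable only with equal summands).
Enumerate pairs (a, a') with a < a' (symmetric, so each unordered pair gives one sum; this covers all a ≠ a'):
  -5 + -3 = -8
  -5 + 1 = -4
  -5 + 3 = -2
  -5 + 5 = 0
  -3 + 1 = -2
  -3 + 3 = 0
  -3 + 5 = 2
  1 + 3 = 4
  1 + 5 = 6
  3 + 5 = 8
Collected distinct sums: {-8, -4, -2, 0, 2, 4, 6, 8}
|A +̂ A| = 8
(Reference bound: |A +̂ A| ≥ 2|A| - 3 for |A| ≥ 2, with |A| = 5 giving ≥ 7.)

|A +̂ A| = 8


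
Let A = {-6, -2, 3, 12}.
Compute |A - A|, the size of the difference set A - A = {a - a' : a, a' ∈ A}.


A - A = {a - a' : a, a' ∈ A}; |A| = 4.
Bounds: 2|A|-1 ≤ |A - A| ≤ |A|² - |A| + 1, i.e. 7 ≤ |A - A| ≤ 13.
Note: 0 ∈ A - A always (from a - a). The set is symmetric: if d ∈ A - A then -d ∈ A - A.
Enumerate nonzero differences d = a - a' with a > a' (then include -d):
Positive differences: {4, 5, 9, 14, 18}
Full difference set: {0} ∪ (positive diffs) ∪ (negative diffs).
|A - A| = 1 + 2·5 = 11 (matches direct enumeration: 11).

|A - A| = 11


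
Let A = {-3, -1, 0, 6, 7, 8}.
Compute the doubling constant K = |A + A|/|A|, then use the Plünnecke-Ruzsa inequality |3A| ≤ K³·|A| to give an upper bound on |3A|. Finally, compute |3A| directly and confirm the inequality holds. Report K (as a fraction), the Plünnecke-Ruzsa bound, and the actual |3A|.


|A| = 6.
Step 1: Compute A + A by enumerating all 36 pairs.
A + A = {-6, -4, -3, -2, -1, 0, 3, 4, 5, 6, 7, 8, 12, 13, 14, 15, 16}, so |A + A| = 17.
Step 2: Doubling constant K = |A + A|/|A| = 17/6 = 17/6 ≈ 2.8333.
Step 3: Plünnecke-Ruzsa gives |3A| ≤ K³·|A| = (2.8333)³ · 6 ≈ 136.4722.
Step 4: Compute 3A = A + A + A directly by enumerating all triples (a,b,c) ∈ A³; |3A| = 32.
Step 5: Check 32 ≤ 136.4722? Yes ✓.

K = 17/6, Plünnecke-Ruzsa bound K³|A| ≈ 136.4722, |3A| = 32, inequality holds.


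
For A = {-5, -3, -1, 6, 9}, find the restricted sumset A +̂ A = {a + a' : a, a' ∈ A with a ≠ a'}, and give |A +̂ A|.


Restricted sumset: A +̂ A = {a + a' : a ∈ A, a' ∈ A, a ≠ a'}.
Equivalently, take A + A and drop any sum 2a that is achievable ONLY as a + a for a ∈ A (i.e. sums representable only with equal summands).
Enumerate pairs (a, a') with a < a' (symmetric, so each unordered pair gives one sum; this covers all a ≠ a'):
  -5 + -3 = -8
  -5 + -1 = -6
  -5 + 6 = 1
  -5 + 9 = 4
  -3 + -1 = -4
  -3 + 6 = 3
  -3 + 9 = 6
  -1 + 6 = 5
  -1 + 9 = 8
  6 + 9 = 15
Collected distinct sums: {-8, -6, -4, 1, 3, 4, 5, 6, 8, 15}
|A +̂ A| = 10
(Reference bound: |A +̂ A| ≥ 2|A| - 3 for |A| ≥ 2, with |A| = 5 giving ≥ 7.)

|A +̂ A| = 10


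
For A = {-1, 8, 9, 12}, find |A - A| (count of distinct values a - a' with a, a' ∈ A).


A - A = {a - a' : a, a' ∈ A}; |A| = 4.
Bounds: 2|A|-1 ≤ |A - A| ≤ |A|² - |A| + 1, i.e. 7 ≤ |A - A| ≤ 13.
Note: 0 ∈ A - A always (from a - a). The set is symmetric: if d ∈ A - A then -d ∈ A - A.
Enumerate nonzero differences d = a - a' with a > a' (then include -d):
Positive differences: {1, 3, 4, 9, 10, 13}
Full difference set: {0} ∪ (positive diffs) ∪ (negative diffs).
|A - A| = 1 + 2·6 = 13 (matches direct enumeration: 13).

|A - A| = 13


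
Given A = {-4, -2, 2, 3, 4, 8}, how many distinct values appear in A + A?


A + A = {a + a' : a, a' ∈ A}; |A| = 6.
General bounds: 2|A| - 1 ≤ |A + A| ≤ |A|(|A|+1)/2, i.e. 11 ≤ |A + A| ≤ 21.
Lower bound 2|A|-1 is attained iff A is an arithmetic progression.
Enumerate sums a + a' for a ≤ a' (symmetric, so this suffices):
a = -4: -4+-4=-8, -4+-2=-6, -4+2=-2, -4+3=-1, -4+4=0, -4+8=4
a = -2: -2+-2=-4, -2+2=0, -2+3=1, -2+4=2, -2+8=6
a = 2: 2+2=4, 2+3=5, 2+4=6, 2+8=10
a = 3: 3+3=6, 3+4=7, 3+8=11
a = 4: 4+4=8, 4+8=12
a = 8: 8+8=16
Distinct sums: {-8, -6, -4, -2, -1, 0, 1, 2, 4, 5, 6, 7, 8, 10, 11, 12, 16}
|A + A| = 17

|A + A| = 17


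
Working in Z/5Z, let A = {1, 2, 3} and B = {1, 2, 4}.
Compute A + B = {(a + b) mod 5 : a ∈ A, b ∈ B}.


Work in Z/5Z: reduce every sum a + b modulo 5.
Enumerate all 9 pairs:
a = 1: 1+1=2, 1+2=3, 1+4=0
a = 2: 2+1=3, 2+2=4, 2+4=1
a = 3: 3+1=4, 3+2=0, 3+4=2
Distinct residues collected: {0, 1, 2, 3, 4}
|A + B| = 5 (out of 5 total residues).

A + B = {0, 1, 2, 3, 4}


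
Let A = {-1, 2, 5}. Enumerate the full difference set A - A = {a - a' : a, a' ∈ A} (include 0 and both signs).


A - A = {a - a' : a, a' ∈ A}.
Compute a - a' for each ordered pair (a, a'):
a = -1: -1--1=0, -1-2=-3, -1-5=-6
a = 2: 2--1=3, 2-2=0, 2-5=-3
a = 5: 5--1=6, 5-2=3, 5-5=0
Collecting distinct values (and noting 0 appears from a-a):
A - A = {-6, -3, 0, 3, 6}
|A - A| = 5

A - A = {-6, -3, 0, 3, 6}


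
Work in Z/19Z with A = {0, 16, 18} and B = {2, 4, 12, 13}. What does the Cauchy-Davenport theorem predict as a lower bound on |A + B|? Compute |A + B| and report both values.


Cauchy-Davenport: |A + B| ≥ min(p, |A| + |B| - 1) for A, B nonempty in Z/pZ.
|A| = 3, |B| = 4, p = 19.
CD lower bound = min(19, 3 + 4 - 1) = min(19, 6) = 6.
Compute A + B mod 19 directly:
a = 0: 0+2=2, 0+4=4, 0+12=12, 0+13=13
a = 16: 16+2=18, 16+4=1, 16+12=9, 16+13=10
a = 18: 18+2=1, 18+4=3, 18+12=11, 18+13=12
A + B = {1, 2, 3, 4, 9, 10, 11, 12, 13, 18}, so |A + B| = 10.
Verify: 10 ≥ 6? Yes ✓.

CD lower bound = 6, actual |A + B| = 10.


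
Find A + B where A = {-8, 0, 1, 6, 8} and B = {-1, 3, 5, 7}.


A + B = {a + b : a ∈ A, b ∈ B}.
Enumerate all |A|·|B| = 5·4 = 20 pairs (a, b) and collect distinct sums.
a = -8: -8+-1=-9, -8+3=-5, -8+5=-3, -8+7=-1
a = 0: 0+-1=-1, 0+3=3, 0+5=5, 0+7=7
a = 1: 1+-1=0, 1+3=4, 1+5=6, 1+7=8
a = 6: 6+-1=5, 6+3=9, 6+5=11, 6+7=13
a = 8: 8+-1=7, 8+3=11, 8+5=13, 8+7=15
Collecting distinct sums: A + B = {-9, -5, -3, -1, 0, 3, 4, 5, 6, 7, 8, 9, 11, 13, 15}
|A + B| = 15

A + B = {-9, -5, -3, -1, 0, 3, 4, 5, 6, 7, 8, 9, 11, 13, 15}


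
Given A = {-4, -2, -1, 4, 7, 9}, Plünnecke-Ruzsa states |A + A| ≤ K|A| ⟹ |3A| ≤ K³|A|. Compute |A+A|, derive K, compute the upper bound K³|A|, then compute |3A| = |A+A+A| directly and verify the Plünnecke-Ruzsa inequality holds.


|A| = 6.
Step 1: Compute A + A by enumerating all 36 pairs.
A + A = {-8, -6, -5, -4, -3, -2, 0, 2, 3, 5, 6, 7, 8, 11, 13, 14, 16, 18}, so |A + A| = 18.
Step 2: Doubling constant K = |A + A|/|A| = 18/6 = 18/6 ≈ 3.0000.
Step 3: Plünnecke-Ruzsa gives |3A| ≤ K³·|A| = (3.0000)³ · 6 ≈ 162.0000.
Step 4: Compute 3A = A + A + A directly by enumerating all triples (a,b,c) ∈ A³; |3A| = 35.
Step 5: Check 35 ≤ 162.0000? Yes ✓.

K = 18/6, Plünnecke-Ruzsa bound K³|A| ≈ 162.0000, |3A| = 35, inequality holds.


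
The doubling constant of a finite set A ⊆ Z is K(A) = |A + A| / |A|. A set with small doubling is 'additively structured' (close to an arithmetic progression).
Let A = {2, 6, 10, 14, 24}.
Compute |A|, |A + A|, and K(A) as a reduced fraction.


|A| = 5.
Compute A + A by enumerating all 25 pairs.
A + A = {4, 8, 12, 16, 20, 24, 26, 28, 30, 34, 38, 48}, so |A + A| = 12.
K = |A + A| / |A| = 12/5 (already in lowest terms) ≈ 2.4000.
Reference: AP of size 5 gives K = 9/5 ≈ 1.8000; a fully generic set of size 5 gives K ≈ 3.0000.

|A| = 5, |A + A| = 12, K = 12/5.


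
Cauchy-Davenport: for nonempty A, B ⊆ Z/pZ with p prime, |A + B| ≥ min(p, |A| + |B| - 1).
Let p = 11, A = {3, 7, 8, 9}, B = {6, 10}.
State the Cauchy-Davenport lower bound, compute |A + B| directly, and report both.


Cauchy-Davenport: |A + B| ≥ min(p, |A| + |B| - 1) for A, B nonempty in Z/pZ.
|A| = 4, |B| = 2, p = 11.
CD lower bound = min(11, 4 + 2 - 1) = min(11, 5) = 5.
Compute A + B mod 11 directly:
a = 3: 3+6=9, 3+10=2
a = 7: 7+6=2, 7+10=6
a = 8: 8+6=3, 8+10=7
a = 9: 9+6=4, 9+10=8
A + B = {2, 3, 4, 6, 7, 8, 9}, so |A + B| = 7.
Verify: 7 ≥ 5? Yes ✓.

CD lower bound = 5, actual |A + B| = 7.


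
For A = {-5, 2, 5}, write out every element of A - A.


A - A = {a - a' : a, a' ∈ A}.
Compute a - a' for each ordered pair (a, a'):
a = -5: -5--5=0, -5-2=-7, -5-5=-10
a = 2: 2--5=7, 2-2=0, 2-5=-3
a = 5: 5--5=10, 5-2=3, 5-5=0
Collecting distinct values (and noting 0 appears from a-a):
A - A = {-10, -7, -3, 0, 3, 7, 10}
|A - A| = 7

A - A = {-10, -7, -3, 0, 3, 7, 10}


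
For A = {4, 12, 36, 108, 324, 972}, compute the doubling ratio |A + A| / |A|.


|A| = 6.
Compute A + A by enumerating all 36 pairs.
A + A = {8, 16, 24, 40, 48, 72, 112, 120, 144, 216, 328, 336, 360, 432, 648, 976, 984, 1008, 1080, 1296, 1944}, so |A + A| = 21.
K = |A + A| / |A| = 21/6 = 7/2 ≈ 3.5000.
Reference: AP of size 6 gives K = 11/6 ≈ 1.8333; a fully generic set of size 6 gives K ≈ 3.5000.

|A| = 6, |A + A| = 21, K = 21/6 = 7/2.


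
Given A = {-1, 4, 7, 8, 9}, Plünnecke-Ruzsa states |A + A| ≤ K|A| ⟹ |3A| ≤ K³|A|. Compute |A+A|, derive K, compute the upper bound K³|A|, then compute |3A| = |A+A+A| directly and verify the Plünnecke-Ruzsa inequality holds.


|A| = 5.
Step 1: Compute A + A by enumerating all 25 pairs.
A + A = {-2, 3, 6, 7, 8, 11, 12, 13, 14, 15, 16, 17, 18}, so |A + A| = 13.
Step 2: Doubling constant K = |A + A|/|A| = 13/5 = 13/5 ≈ 2.6000.
Step 3: Plünnecke-Ruzsa gives |3A| ≤ K³·|A| = (2.6000)³ · 5 ≈ 87.8800.
Step 4: Compute 3A = A + A + A directly by enumerating all triples (a,b,c) ∈ A³; |3A| = 23.
Step 5: Check 23 ≤ 87.8800? Yes ✓.

K = 13/5, Plünnecke-Ruzsa bound K³|A| ≈ 87.8800, |3A| = 23, inequality holds.


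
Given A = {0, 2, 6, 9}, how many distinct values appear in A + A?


A + A = {a + a' : a, a' ∈ A}; |A| = 4.
General bounds: 2|A| - 1 ≤ |A + A| ≤ |A|(|A|+1)/2, i.e. 7 ≤ |A + A| ≤ 10.
Lower bound 2|A|-1 is attained iff A is an arithmetic progression.
Enumerate sums a + a' for a ≤ a' (symmetric, so this suffices):
a = 0: 0+0=0, 0+2=2, 0+6=6, 0+9=9
a = 2: 2+2=4, 2+6=8, 2+9=11
a = 6: 6+6=12, 6+9=15
a = 9: 9+9=18
Distinct sums: {0, 2, 4, 6, 8, 9, 11, 12, 15, 18}
|A + A| = 10

|A + A| = 10


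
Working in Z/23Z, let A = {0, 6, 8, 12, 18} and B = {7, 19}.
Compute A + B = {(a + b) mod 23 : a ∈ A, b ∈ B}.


Work in Z/23Z: reduce every sum a + b modulo 23.
Enumerate all 10 pairs:
a = 0: 0+7=7, 0+19=19
a = 6: 6+7=13, 6+19=2
a = 8: 8+7=15, 8+19=4
a = 12: 12+7=19, 12+19=8
a = 18: 18+7=2, 18+19=14
Distinct residues collected: {2, 4, 7, 8, 13, 14, 15, 19}
|A + B| = 8 (out of 23 total residues).

A + B = {2, 4, 7, 8, 13, 14, 15, 19}


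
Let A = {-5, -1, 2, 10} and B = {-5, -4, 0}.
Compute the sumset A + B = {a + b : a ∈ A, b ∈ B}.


A + B = {a + b : a ∈ A, b ∈ B}.
Enumerate all |A|·|B| = 4·3 = 12 pairs (a, b) and collect distinct sums.
a = -5: -5+-5=-10, -5+-4=-9, -5+0=-5
a = -1: -1+-5=-6, -1+-4=-5, -1+0=-1
a = 2: 2+-5=-3, 2+-4=-2, 2+0=2
a = 10: 10+-5=5, 10+-4=6, 10+0=10
Collecting distinct sums: A + B = {-10, -9, -6, -5, -3, -2, -1, 2, 5, 6, 10}
|A + B| = 11

A + B = {-10, -9, -6, -5, -3, -2, -1, 2, 5, 6, 10}


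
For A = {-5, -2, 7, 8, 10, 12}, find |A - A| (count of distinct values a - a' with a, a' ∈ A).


A - A = {a - a' : a, a' ∈ A}; |A| = 6.
Bounds: 2|A|-1 ≤ |A - A| ≤ |A|² - |A| + 1, i.e. 11 ≤ |A - A| ≤ 31.
Note: 0 ∈ A - A always (from a - a). The set is symmetric: if d ∈ A - A then -d ∈ A - A.
Enumerate nonzero differences d = a - a' with a > a' (then include -d):
Positive differences: {1, 2, 3, 4, 5, 9, 10, 12, 13, 14, 15, 17}
Full difference set: {0} ∪ (positive diffs) ∪ (negative diffs).
|A - A| = 1 + 2·12 = 25 (matches direct enumeration: 25).

|A - A| = 25


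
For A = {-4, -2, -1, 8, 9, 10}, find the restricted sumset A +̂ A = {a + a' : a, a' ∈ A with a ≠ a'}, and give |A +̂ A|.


Restricted sumset: A +̂ A = {a + a' : a ∈ A, a' ∈ A, a ≠ a'}.
Equivalently, take A + A and drop any sum 2a that is achievable ONLY as a + a for a ∈ A (i.e. sums representable only with equal summands).
Enumerate pairs (a, a') with a < a' (symmetric, so each unordered pair gives one sum; this covers all a ≠ a'):
  -4 + -2 = -6
  -4 + -1 = -5
  -4 + 8 = 4
  -4 + 9 = 5
  -4 + 10 = 6
  -2 + -1 = -3
  -2 + 8 = 6
  -2 + 9 = 7
  -2 + 10 = 8
  -1 + 8 = 7
  -1 + 9 = 8
  -1 + 10 = 9
  8 + 9 = 17
  8 + 10 = 18
  9 + 10 = 19
Collected distinct sums: {-6, -5, -3, 4, 5, 6, 7, 8, 9, 17, 18, 19}
|A +̂ A| = 12
(Reference bound: |A +̂ A| ≥ 2|A| - 3 for |A| ≥ 2, with |A| = 6 giving ≥ 9.)

|A +̂ A| = 12


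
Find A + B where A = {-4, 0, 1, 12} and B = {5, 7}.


A + B = {a + b : a ∈ A, b ∈ B}.
Enumerate all |A|·|B| = 4·2 = 8 pairs (a, b) and collect distinct sums.
a = -4: -4+5=1, -4+7=3
a = 0: 0+5=5, 0+7=7
a = 1: 1+5=6, 1+7=8
a = 12: 12+5=17, 12+7=19
Collecting distinct sums: A + B = {1, 3, 5, 6, 7, 8, 17, 19}
|A + B| = 8

A + B = {1, 3, 5, 6, 7, 8, 17, 19}


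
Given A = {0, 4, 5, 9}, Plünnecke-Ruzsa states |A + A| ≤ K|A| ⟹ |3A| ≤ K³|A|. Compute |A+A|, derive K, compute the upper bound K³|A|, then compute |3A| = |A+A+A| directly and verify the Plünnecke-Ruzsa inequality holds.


|A| = 4.
Step 1: Compute A + A by enumerating all 16 pairs.
A + A = {0, 4, 5, 8, 9, 10, 13, 14, 18}, so |A + A| = 9.
Step 2: Doubling constant K = |A + A|/|A| = 9/4 = 9/4 ≈ 2.2500.
Step 3: Plünnecke-Ruzsa gives |3A| ≤ K³·|A| = (2.2500)³ · 4 ≈ 45.5625.
Step 4: Compute 3A = A + A + A directly by enumerating all triples (a,b,c) ∈ A³; |3A| = 16.
Step 5: Check 16 ≤ 45.5625? Yes ✓.

K = 9/4, Plünnecke-Ruzsa bound K³|A| ≈ 45.5625, |3A| = 16, inequality holds.


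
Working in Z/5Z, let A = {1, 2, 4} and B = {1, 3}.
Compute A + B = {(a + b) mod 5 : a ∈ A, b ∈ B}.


Work in Z/5Z: reduce every sum a + b modulo 5.
Enumerate all 6 pairs:
a = 1: 1+1=2, 1+3=4
a = 2: 2+1=3, 2+3=0
a = 4: 4+1=0, 4+3=2
Distinct residues collected: {0, 2, 3, 4}
|A + B| = 4 (out of 5 total residues).

A + B = {0, 2, 3, 4}


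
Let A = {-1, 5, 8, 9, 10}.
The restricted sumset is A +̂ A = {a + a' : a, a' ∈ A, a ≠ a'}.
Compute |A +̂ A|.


Restricted sumset: A +̂ A = {a + a' : a ∈ A, a' ∈ A, a ≠ a'}.
Equivalently, take A + A and drop any sum 2a that is achievable ONLY as a + a for a ∈ A (i.e. sums representable only with equal summands).
Enumerate pairs (a, a') with a < a' (symmetric, so each unordered pair gives one sum; this covers all a ≠ a'):
  -1 + 5 = 4
  -1 + 8 = 7
  -1 + 9 = 8
  -1 + 10 = 9
  5 + 8 = 13
  5 + 9 = 14
  5 + 10 = 15
  8 + 9 = 17
  8 + 10 = 18
  9 + 10 = 19
Collected distinct sums: {4, 7, 8, 9, 13, 14, 15, 17, 18, 19}
|A +̂ A| = 10
(Reference bound: |A +̂ A| ≥ 2|A| - 3 for |A| ≥ 2, with |A| = 5 giving ≥ 7.)

|A +̂ A| = 10


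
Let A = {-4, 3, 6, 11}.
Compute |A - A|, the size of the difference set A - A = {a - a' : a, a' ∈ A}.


A - A = {a - a' : a, a' ∈ A}; |A| = 4.
Bounds: 2|A|-1 ≤ |A - A| ≤ |A|² - |A| + 1, i.e. 7 ≤ |A - A| ≤ 13.
Note: 0 ∈ A - A always (from a - a). The set is symmetric: if d ∈ A - A then -d ∈ A - A.
Enumerate nonzero differences d = a - a' with a > a' (then include -d):
Positive differences: {3, 5, 7, 8, 10, 15}
Full difference set: {0} ∪ (positive diffs) ∪ (negative diffs).
|A - A| = 1 + 2·6 = 13 (matches direct enumeration: 13).

|A - A| = 13


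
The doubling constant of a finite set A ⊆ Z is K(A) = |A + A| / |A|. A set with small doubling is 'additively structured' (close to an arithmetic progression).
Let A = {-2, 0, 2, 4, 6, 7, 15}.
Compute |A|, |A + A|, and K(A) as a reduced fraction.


|A| = 7.
Compute A + A by enumerating all 49 pairs.
A + A = {-4, -2, 0, 2, 4, 5, 6, 7, 8, 9, 10, 11, 12, 13, 14, 15, 17, 19, 21, 22, 30}, so |A + A| = 21.
K = |A + A| / |A| = 21/7 = 3/1 ≈ 3.0000.
Reference: AP of size 7 gives K = 13/7 ≈ 1.8571; a fully generic set of size 7 gives K ≈ 4.0000.

|A| = 7, |A + A| = 21, K = 21/7 = 3/1.


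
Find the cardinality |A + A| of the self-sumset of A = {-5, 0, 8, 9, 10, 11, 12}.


A + A = {a + a' : a, a' ∈ A}; |A| = 7.
General bounds: 2|A| - 1 ≤ |A + A| ≤ |A|(|A|+1)/2, i.e. 13 ≤ |A + A| ≤ 28.
Lower bound 2|A|-1 is attained iff A is an arithmetic progression.
Enumerate sums a + a' for a ≤ a' (symmetric, so this suffices):
a = -5: -5+-5=-10, -5+0=-5, -5+8=3, -5+9=4, -5+10=5, -5+11=6, -5+12=7
a = 0: 0+0=0, 0+8=8, 0+9=9, 0+10=10, 0+11=11, 0+12=12
a = 8: 8+8=16, 8+9=17, 8+10=18, 8+11=19, 8+12=20
a = 9: 9+9=18, 9+10=19, 9+11=20, 9+12=21
a = 10: 10+10=20, 10+11=21, 10+12=22
a = 11: 11+11=22, 11+12=23
a = 12: 12+12=24
Distinct sums: {-10, -5, 0, 3, 4, 5, 6, 7, 8, 9, 10, 11, 12, 16, 17, 18, 19, 20, 21, 22, 23, 24}
|A + A| = 22

|A + A| = 22


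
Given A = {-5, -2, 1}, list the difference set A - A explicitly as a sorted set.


A - A = {a - a' : a, a' ∈ A}.
Compute a - a' for each ordered pair (a, a'):
a = -5: -5--5=0, -5--2=-3, -5-1=-6
a = -2: -2--5=3, -2--2=0, -2-1=-3
a = 1: 1--5=6, 1--2=3, 1-1=0
Collecting distinct values (and noting 0 appears from a-a):
A - A = {-6, -3, 0, 3, 6}
|A - A| = 5

A - A = {-6, -3, 0, 3, 6}


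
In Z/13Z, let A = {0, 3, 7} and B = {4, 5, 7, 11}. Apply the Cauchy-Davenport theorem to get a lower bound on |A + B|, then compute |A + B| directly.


Cauchy-Davenport: |A + B| ≥ min(p, |A| + |B| - 1) for A, B nonempty in Z/pZ.
|A| = 3, |B| = 4, p = 13.
CD lower bound = min(13, 3 + 4 - 1) = min(13, 6) = 6.
Compute A + B mod 13 directly:
a = 0: 0+4=4, 0+5=5, 0+7=7, 0+11=11
a = 3: 3+4=7, 3+5=8, 3+7=10, 3+11=1
a = 7: 7+4=11, 7+5=12, 7+7=1, 7+11=5
A + B = {1, 4, 5, 7, 8, 10, 11, 12}, so |A + B| = 8.
Verify: 8 ≥ 6? Yes ✓.

CD lower bound = 6, actual |A + B| = 8.


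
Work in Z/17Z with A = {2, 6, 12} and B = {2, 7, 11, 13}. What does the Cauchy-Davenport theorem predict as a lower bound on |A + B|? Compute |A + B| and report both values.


Cauchy-Davenport: |A + B| ≥ min(p, |A| + |B| - 1) for A, B nonempty in Z/pZ.
|A| = 3, |B| = 4, p = 17.
CD lower bound = min(17, 3 + 4 - 1) = min(17, 6) = 6.
Compute A + B mod 17 directly:
a = 2: 2+2=4, 2+7=9, 2+11=13, 2+13=15
a = 6: 6+2=8, 6+7=13, 6+11=0, 6+13=2
a = 12: 12+2=14, 12+7=2, 12+11=6, 12+13=8
A + B = {0, 2, 4, 6, 8, 9, 13, 14, 15}, so |A + B| = 9.
Verify: 9 ≥ 6? Yes ✓.

CD lower bound = 6, actual |A + B| = 9.


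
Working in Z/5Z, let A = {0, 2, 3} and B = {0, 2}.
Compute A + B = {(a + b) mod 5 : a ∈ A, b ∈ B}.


Work in Z/5Z: reduce every sum a + b modulo 5.
Enumerate all 6 pairs:
a = 0: 0+0=0, 0+2=2
a = 2: 2+0=2, 2+2=4
a = 3: 3+0=3, 3+2=0
Distinct residues collected: {0, 2, 3, 4}
|A + B| = 4 (out of 5 total residues).

A + B = {0, 2, 3, 4}


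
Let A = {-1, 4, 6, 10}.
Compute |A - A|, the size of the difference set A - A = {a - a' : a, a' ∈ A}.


A - A = {a - a' : a, a' ∈ A}; |A| = 4.
Bounds: 2|A|-1 ≤ |A - A| ≤ |A|² - |A| + 1, i.e. 7 ≤ |A - A| ≤ 13.
Note: 0 ∈ A - A always (from a - a). The set is symmetric: if d ∈ A - A then -d ∈ A - A.
Enumerate nonzero differences d = a - a' with a > a' (then include -d):
Positive differences: {2, 4, 5, 6, 7, 11}
Full difference set: {0} ∪ (positive diffs) ∪ (negative diffs).
|A - A| = 1 + 2·6 = 13 (matches direct enumeration: 13).

|A - A| = 13


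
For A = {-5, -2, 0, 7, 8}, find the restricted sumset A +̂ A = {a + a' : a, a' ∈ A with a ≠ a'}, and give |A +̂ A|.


Restricted sumset: A +̂ A = {a + a' : a ∈ A, a' ∈ A, a ≠ a'}.
Equivalently, take A + A and drop any sum 2a that is achievable ONLY as a + a for a ∈ A (i.e. sums representable only with equal summands).
Enumerate pairs (a, a') with a < a' (symmetric, so each unordered pair gives one sum; this covers all a ≠ a'):
  -5 + -2 = -7
  -5 + 0 = -5
  -5 + 7 = 2
  -5 + 8 = 3
  -2 + 0 = -2
  -2 + 7 = 5
  -2 + 8 = 6
  0 + 7 = 7
  0 + 8 = 8
  7 + 8 = 15
Collected distinct sums: {-7, -5, -2, 2, 3, 5, 6, 7, 8, 15}
|A +̂ A| = 10
(Reference bound: |A +̂ A| ≥ 2|A| - 3 for |A| ≥ 2, with |A| = 5 giving ≥ 7.)

|A +̂ A| = 10


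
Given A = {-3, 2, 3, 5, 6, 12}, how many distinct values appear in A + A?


A + A = {a + a' : a, a' ∈ A}; |A| = 6.
General bounds: 2|A| - 1 ≤ |A + A| ≤ |A|(|A|+1)/2, i.e. 11 ≤ |A + A| ≤ 21.
Lower bound 2|A|-1 is attained iff A is an arithmetic progression.
Enumerate sums a + a' for a ≤ a' (symmetric, so this suffices):
a = -3: -3+-3=-6, -3+2=-1, -3+3=0, -3+5=2, -3+6=3, -3+12=9
a = 2: 2+2=4, 2+3=5, 2+5=7, 2+6=8, 2+12=14
a = 3: 3+3=6, 3+5=8, 3+6=9, 3+12=15
a = 5: 5+5=10, 5+6=11, 5+12=17
a = 6: 6+6=12, 6+12=18
a = 12: 12+12=24
Distinct sums: {-6, -1, 0, 2, 3, 4, 5, 6, 7, 8, 9, 10, 11, 12, 14, 15, 17, 18, 24}
|A + A| = 19

|A + A| = 19


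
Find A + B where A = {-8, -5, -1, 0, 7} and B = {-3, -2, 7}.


A + B = {a + b : a ∈ A, b ∈ B}.
Enumerate all |A|·|B| = 5·3 = 15 pairs (a, b) and collect distinct sums.
a = -8: -8+-3=-11, -8+-2=-10, -8+7=-1
a = -5: -5+-3=-8, -5+-2=-7, -5+7=2
a = -1: -1+-3=-4, -1+-2=-3, -1+7=6
a = 0: 0+-3=-3, 0+-2=-2, 0+7=7
a = 7: 7+-3=4, 7+-2=5, 7+7=14
Collecting distinct sums: A + B = {-11, -10, -8, -7, -4, -3, -2, -1, 2, 4, 5, 6, 7, 14}
|A + B| = 14

A + B = {-11, -10, -8, -7, -4, -3, -2, -1, 2, 4, 5, 6, 7, 14}


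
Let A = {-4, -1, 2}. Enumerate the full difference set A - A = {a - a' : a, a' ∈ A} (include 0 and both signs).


A - A = {a - a' : a, a' ∈ A}.
Compute a - a' for each ordered pair (a, a'):
a = -4: -4--4=0, -4--1=-3, -4-2=-6
a = -1: -1--4=3, -1--1=0, -1-2=-3
a = 2: 2--4=6, 2--1=3, 2-2=0
Collecting distinct values (and noting 0 appears from a-a):
A - A = {-6, -3, 0, 3, 6}
|A - A| = 5

A - A = {-6, -3, 0, 3, 6}


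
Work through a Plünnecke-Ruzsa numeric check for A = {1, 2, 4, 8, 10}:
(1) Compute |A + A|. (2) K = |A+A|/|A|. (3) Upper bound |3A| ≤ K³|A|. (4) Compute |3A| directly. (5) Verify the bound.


|A| = 5.
Step 1: Compute A + A by enumerating all 25 pairs.
A + A = {2, 3, 4, 5, 6, 8, 9, 10, 11, 12, 14, 16, 18, 20}, so |A + A| = 14.
Step 2: Doubling constant K = |A + A|/|A| = 14/5 = 14/5 ≈ 2.8000.
Step 3: Plünnecke-Ruzsa gives |3A| ≤ K³·|A| = (2.8000)³ · 5 ≈ 109.7600.
Step 4: Compute 3A = A + A + A directly by enumerating all triples (a,b,c) ∈ A³; |3A| = 24.
Step 5: Check 24 ≤ 109.7600? Yes ✓.

K = 14/5, Plünnecke-Ruzsa bound K³|A| ≈ 109.7600, |3A| = 24, inequality holds.


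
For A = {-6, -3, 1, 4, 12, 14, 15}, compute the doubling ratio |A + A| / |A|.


|A| = 7.
Compute A + A by enumerating all 49 pairs.
A + A = {-12, -9, -6, -5, -2, 1, 2, 5, 6, 8, 9, 11, 12, 13, 15, 16, 18, 19, 24, 26, 27, 28, 29, 30}, so |A + A| = 24.
K = |A + A| / |A| = 24/7 (already in lowest terms) ≈ 3.4286.
Reference: AP of size 7 gives K = 13/7 ≈ 1.8571; a fully generic set of size 7 gives K ≈ 4.0000.

|A| = 7, |A + A| = 24, K = 24/7.


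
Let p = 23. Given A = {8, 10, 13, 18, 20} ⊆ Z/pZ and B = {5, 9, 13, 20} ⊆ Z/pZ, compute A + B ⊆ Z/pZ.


Work in Z/23Z: reduce every sum a + b modulo 23.
Enumerate all 20 pairs:
a = 8: 8+5=13, 8+9=17, 8+13=21, 8+20=5
a = 10: 10+5=15, 10+9=19, 10+13=0, 10+20=7
a = 13: 13+5=18, 13+9=22, 13+13=3, 13+20=10
a = 18: 18+5=0, 18+9=4, 18+13=8, 18+20=15
a = 20: 20+5=2, 20+9=6, 20+13=10, 20+20=17
Distinct residues collected: {0, 2, 3, 4, 5, 6, 7, 8, 10, 13, 15, 17, 18, 19, 21, 22}
|A + B| = 16 (out of 23 total residues).

A + B = {0, 2, 3, 4, 5, 6, 7, 8, 10, 13, 15, 17, 18, 19, 21, 22}


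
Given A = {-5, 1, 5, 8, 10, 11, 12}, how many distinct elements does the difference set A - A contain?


A - A = {a - a' : a, a' ∈ A}; |A| = 7.
Bounds: 2|A|-1 ≤ |A - A| ≤ |A|² - |A| + 1, i.e. 13 ≤ |A - A| ≤ 43.
Note: 0 ∈ A - A always (from a - a). The set is symmetric: if d ∈ A - A then -d ∈ A - A.
Enumerate nonzero differences d = a - a' with a > a' (then include -d):
Positive differences: {1, 2, 3, 4, 5, 6, 7, 9, 10, 11, 13, 15, 16, 17}
Full difference set: {0} ∪ (positive diffs) ∪ (negative diffs).
|A - A| = 1 + 2·14 = 29 (matches direct enumeration: 29).

|A - A| = 29


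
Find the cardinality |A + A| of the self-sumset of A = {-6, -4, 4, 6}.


A + A = {a + a' : a, a' ∈ A}; |A| = 4.
General bounds: 2|A| - 1 ≤ |A + A| ≤ |A|(|A|+1)/2, i.e. 7 ≤ |A + A| ≤ 10.
Lower bound 2|A|-1 is attained iff A is an arithmetic progression.
Enumerate sums a + a' for a ≤ a' (symmetric, so this suffices):
a = -6: -6+-6=-12, -6+-4=-10, -6+4=-2, -6+6=0
a = -4: -4+-4=-8, -4+4=0, -4+6=2
a = 4: 4+4=8, 4+6=10
a = 6: 6+6=12
Distinct sums: {-12, -10, -8, -2, 0, 2, 8, 10, 12}
|A + A| = 9

|A + A| = 9


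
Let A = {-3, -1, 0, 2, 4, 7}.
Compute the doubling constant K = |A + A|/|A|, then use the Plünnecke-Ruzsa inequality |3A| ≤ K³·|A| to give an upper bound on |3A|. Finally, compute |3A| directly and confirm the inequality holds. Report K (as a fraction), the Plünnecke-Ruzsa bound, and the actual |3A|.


|A| = 6.
Step 1: Compute A + A by enumerating all 36 pairs.
A + A = {-6, -4, -3, -2, -1, 0, 1, 2, 3, 4, 6, 7, 8, 9, 11, 14}, so |A + A| = 16.
Step 2: Doubling constant K = |A + A|/|A| = 16/6 = 16/6 ≈ 2.6667.
Step 3: Plünnecke-Ruzsa gives |3A| ≤ K³·|A| = (2.6667)³ · 6 ≈ 113.7778.
Step 4: Compute 3A = A + A + A directly by enumerating all triples (a,b,c) ∈ A³; |3A| = 27.
Step 5: Check 27 ≤ 113.7778? Yes ✓.

K = 16/6, Plünnecke-Ruzsa bound K³|A| ≈ 113.7778, |3A| = 27, inequality holds.


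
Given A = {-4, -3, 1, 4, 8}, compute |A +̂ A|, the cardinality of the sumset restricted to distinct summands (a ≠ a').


Restricted sumset: A +̂ A = {a + a' : a ∈ A, a' ∈ A, a ≠ a'}.
Equivalently, take A + A and drop any sum 2a that is achievable ONLY as a + a for a ∈ A (i.e. sums representable only with equal summands).
Enumerate pairs (a, a') with a < a' (symmetric, so each unordered pair gives one sum; this covers all a ≠ a'):
  -4 + -3 = -7
  -4 + 1 = -3
  -4 + 4 = 0
  -4 + 8 = 4
  -3 + 1 = -2
  -3 + 4 = 1
  -3 + 8 = 5
  1 + 4 = 5
  1 + 8 = 9
  4 + 8 = 12
Collected distinct sums: {-7, -3, -2, 0, 1, 4, 5, 9, 12}
|A +̂ A| = 9
(Reference bound: |A +̂ A| ≥ 2|A| - 3 for |A| ≥ 2, with |A| = 5 giving ≥ 7.)

|A +̂ A| = 9


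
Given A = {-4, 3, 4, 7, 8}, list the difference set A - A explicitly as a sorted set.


A - A = {a - a' : a, a' ∈ A}.
Compute a - a' for each ordered pair (a, a'):
a = -4: -4--4=0, -4-3=-7, -4-4=-8, -4-7=-11, -4-8=-12
a = 3: 3--4=7, 3-3=0, 3-4=-1, 3-7=-4, 3-8=-5
a = 4: 4--4=8, 4-3=1, 4-4=0, 4-7=-3, 4-8=-4
a = 7: 7--4=11, 7-3=4, 7-4=3, 7-7=0, 7-8=-1
a = 8: 8--4=12, 8-3=5, 8-4=4, 8-7=1, 8-8=0
Collecting distinct values (and noting 0 appears from a-a):
A - A = {-12, -11, -8, -7, -5, -4, -3, -1, 0, 1, 3, 4, 5, 7, 8, 11, 12}
|A - A| = 17

A - A = {-12, -11, -8, -7, -5, -4, -3, -1, 0, 1, 3, 4, 5, 7, 8, 11, 12}


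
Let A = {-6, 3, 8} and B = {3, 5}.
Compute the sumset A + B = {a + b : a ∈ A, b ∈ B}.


A + B = {a + b : a ∈ A, b ∈ B}.
Enumerate all |A|·|B| = 3·2 = 6 pairs (a, b) and collect distinct sums.
a = -6: -6+3=-3, -6+5=-1
a = 3: 3+3=6, 3+5=8
a = 8: 8+3=11, 8+5=13
Collecting distinct sums: A + B = {-3, -1, 6, 8, 11, 13}
|A + B| = 6

A + B = {-3, -1, 6, 8, 11, 13}


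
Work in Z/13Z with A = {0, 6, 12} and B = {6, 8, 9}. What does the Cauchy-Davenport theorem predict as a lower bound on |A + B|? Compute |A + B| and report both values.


Cauchy-Davenport: |A + B| ≥ min(p, |A| + |B| - 1) for A, B nonempty in Z/pZ.
|A| = 3, |B| = 3, p = 13.
CD lower bound = min(13, 3 + 3 - 1) = min(13, 5) = 5.
Compute A + B mod 13 directly:
a = 0: 0+6=6, 0+8=8, 0+9=9
a = 6: 6+6=12, 6+8=1, 6+9=2
a = 12: 12+6=5, 12+8=7, 12+9=8
A + B = {1, 2, 5, 6, 7, 8, 9, 12}, so |A + B| = 8.
Verify: 8 ≥ 5? Yes ✓.

CD lower bound = 5, actual |A + B| = 8.


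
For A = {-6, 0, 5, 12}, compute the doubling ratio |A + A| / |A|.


|A| = 4.
Compute A + A by enumerating all 16 pairs.
A + A = {-12, -6, -1, 0, 5, 6, 10, 12, 17, 24}, so |A + A| = 10.
K = |A + A| / |A| = 10/4 = 5/2 ≈ 2.5000.
Reference: AP of size 4 gives K = 7/4 ≈ 1.7500; a fully generic set of size 4 gives K ≈ 2.5000.

|A| = 4, |A + A| = 10, K = 10/4 = 5/2.


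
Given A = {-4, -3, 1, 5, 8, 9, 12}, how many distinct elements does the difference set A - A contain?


A - A = {a - a' : a, a' ∈ A}; |A| = 7.
Bounds: 2|A|-1 ≤ |A - A| ≤ |A|² - |A| + 1, i.e. 13 ≤ |A - A| ≤ 43.
Note: 0 ∈ A - A always (from a - a). The set is symmetric: if d ∈ A - A then -d ∈ A - A.
Enumerate nonzero differences d = a - a' with a > a' (then include -d):
Positive differences: {1, 3, 4, 5, 7, 8, 9, 11, 12, 13, 15, 16}
Full difference set: {0} ∪ (positive diffs) ∪ (negative diffs).
|A - A| = 1 + 2·12 = 25 (matches direct enumeration: 25).

|A - A| = 25


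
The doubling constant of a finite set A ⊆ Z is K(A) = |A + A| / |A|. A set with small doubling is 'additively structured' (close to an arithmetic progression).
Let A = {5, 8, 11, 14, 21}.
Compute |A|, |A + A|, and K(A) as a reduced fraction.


|A| = 5.
Compute A + A by enumerating all 25 pairs.
A + A = {10, 13, 16, 19, 22, 25, 26, 28, 29, 32, 35, 42}, so |A + A| = 12.
K = |A + A| / |A| = 12/5 (already in lowest terms) ≈ 2.4000.
Reference: AP of size 5 gives K = 9/5 ≈ 1.8000; a fully generic set of size 5 gives K ≈ 3.0000.

|A| = 5, |A + A| = 12, K = 12/5.


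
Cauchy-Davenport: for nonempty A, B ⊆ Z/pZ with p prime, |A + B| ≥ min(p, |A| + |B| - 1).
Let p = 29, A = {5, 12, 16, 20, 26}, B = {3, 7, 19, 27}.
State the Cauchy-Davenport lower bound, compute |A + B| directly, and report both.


Cauchy-Davenport: |A + B| ≥ min(p, |A| + |B| - 1) for A, B nonempty in Z/pZ.
|A| = 5, |B| = 4, p = 29.
CD lower bound = min(29, 5 + 4 - 1) = min(29, 8) = 8.
Compute A + B mod 29 directly:
a = 5: 5+3=8, 5+7=12, 5+19=24, 5+27=3
a = 12: 12+3=15, 12+7=19, 12+19=2, 12+27=10
a = 16: 16+3=19, 16+7=23, 16+19=6, 16+27=14
a = 20: 20+3=23, 20+7=27, 20+19=10, 20+27=18
a = 26: 26+3=0, 26+7=4, 26+19=16, 26+27=24
A + B = {0, 2, 3, 4, 6, 8, 10, 12, 14, 15, 16, 18, 19, 23, 24, 27}, so |A + B| = 16.
Verify: 16 ≥ 8? Yes ✓.

CD lower bound = 8, actual |A + B| = 16.


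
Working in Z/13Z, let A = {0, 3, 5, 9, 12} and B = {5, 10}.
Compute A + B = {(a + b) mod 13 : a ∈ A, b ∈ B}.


Work in Z/13Z: reduce every sum a + b modulo 13.
Enumerate all 10 pairs:
a = 0: 0+5=5, 0+10=10
a = 3: 3+5=8, 3+10=0
a = 5: 5+5=10, 5+10=2
a = 9: 9+5=1, 9+10=6
a = 12: 12+5=4, 12+10=9
Distinct residues collected: {0, 1, 2, 4, 5, 6, 8, 9, 10}
|A + B| = 9 (out of 13 total residues).

A + B = {0, 1, 2, 4, 5, 6, 8, 9, 10}


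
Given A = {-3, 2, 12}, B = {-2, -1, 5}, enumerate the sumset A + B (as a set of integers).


A + B = {a + b : a ∈ A, b ∈ B}.
Enumerate all |A|·|B| = 3·3 = 9 pairs (a, b) and collect distinct sums.
a = -3: -3+-2=-5, -3+-1=-4, -3+5=2
a = 2: 2+-2=0, 2+-1=1, 2+5=7
a = 12: 12+-2=10, 12+-1=11, 12+5=17
Collecting distinct sums: A + B = {-5, -4, 0, 1, 2, 7, 10, 11, 17}
|A + B| = 9

A + B = {-5, -4, 0, 1, 2, 7, 10, 11, 17}


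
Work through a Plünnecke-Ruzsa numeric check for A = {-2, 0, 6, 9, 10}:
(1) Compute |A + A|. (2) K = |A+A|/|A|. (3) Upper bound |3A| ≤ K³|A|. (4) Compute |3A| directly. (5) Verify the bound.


|A| = 5.
Step 1: Compute A + A by enumerating all 25 pairs.
A + A = {-4, -2, 0, 4, 6, 7, 8, 9, 10, 12, 15, 16, 18, 19, 20}, so |A + A| = 15.
Step 2: Doubling constant K = |A + A|/|A| = 15/5 = 15/5 ≈ 3.0000.
Step 3: Plünnecke-Ruzsa gives |3A| ≤ K³·|A| = (3.0000)³ · 5 ≈ 135.0000.
Step 4: Compute 3A = A + A + A directly by enumerating all triples (a,b,c) ∈ A³; |3A| = 30.
Step 5: Check 30 ≤ 135.0000? Yes ✓.

K = 15/5, Plünnecke-Ruzsa bound K³|A| ≈ 135.0000, |3A| = 30, inequality holds.


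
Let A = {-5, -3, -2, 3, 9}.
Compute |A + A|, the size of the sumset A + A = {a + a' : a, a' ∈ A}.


A + A = {a + a' : a, a' ∈ A}; |A| = 5.
General bounds: 2|A| - 1 ≤ |A + A| ≤ |A|(|A|+1)/2, i.e. 9 ≤ |A + A| ≤ 15.
Lower bound 2|A|-1 is attained iff A is an arithmetic progression.
Enumerate sums a + a' for a ≤ a' (symmetric, so this suffices):
a = -5: -5+-5=-10, -5+-3=-8, -5+-2=-7, -5+3=-2, -5+9=4
a = -3: -3+-3=-6, -3+-2=-5, -3+3=0, -3+9=6
a = -2: -2+-2=-4, -2+3=1, -2+9=7
a = 3: 3+3=6, 3+9=12
a = 9: 9+9=18
Distinct sums: {-10, -8, -7, -6, -5, -4, -2, 0, 1, 4, 6, 7, 12, 18}
|A + A| = 14

|A + A| = 14


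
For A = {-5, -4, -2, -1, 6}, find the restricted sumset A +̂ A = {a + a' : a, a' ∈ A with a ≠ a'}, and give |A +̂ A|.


Restricted sumset: A +̂ A = {a + a' : a ∈ A, a' ∈ A, a ≠ a'}.
Equivalently, take A + A and drop any sum 2a that is achievable ONLY as a + a for a ∈ A (i.e. sums representable only with equal summands).
Enumerate pairs (a, a') with a < a' (symmetric, so each unordered pair gives one sum; this covers all a ≠ a'):
  -5 + -4 = -9
  -5 + -2 = -7
  -5 + -1 = -6
  -5 + 6 = 1
  -4 + -2 = -6
  -4 + -1 = -5
  -4 + 6 = 2
  -2 + -1 = -3
  -2 + 6 = 4
  -1 + 6 = 5
Collected distinct sums: {-9, -7, -6, -5, -3, 1, 2, 4, 5}
|A +̂ A| = 9
(Reference bound: |A +̂ A| ≥ 2|A| - 3 for |A| ≥ 2, with |A| = 5 giving ≥ 7.)

|A +̂ A| = 9


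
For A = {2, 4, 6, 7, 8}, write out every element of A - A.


A - A = {a - a' : a, a' ∈ A}.
Compute a - a' for each ordered pair (a, a'):
a = 2: 2-2=0, 2-4=-2, 2-6=-4, 2-7=-5, 2-8=-6
a = 4: 4-2=2, 4-4=0, 4-6=-2, 4-7=-3, 4-8=-4
a = 6: 6-2=4, 6-4=2, 6-6=0, 6-7=-1, 6-8=-2
a = 7: 7-2=5, 7-4=3, 7-6=1, 7-7=0, 7-8=-1
a = 8: 8-2=6, 8-4=4, 8-6=2, 8-7=1, 8-8=0
Collecting distinct values (and noting 0 appears from a-a):
A - A = {-6, -5, -4, -3, -2, -1, 0, 1, 2, 3, 4, 5, 6}
|A - A| = 13

A - A = {-6, -5, -4, -3, -2, -1, 0, 1, 2, 3, 4, 5, 6}


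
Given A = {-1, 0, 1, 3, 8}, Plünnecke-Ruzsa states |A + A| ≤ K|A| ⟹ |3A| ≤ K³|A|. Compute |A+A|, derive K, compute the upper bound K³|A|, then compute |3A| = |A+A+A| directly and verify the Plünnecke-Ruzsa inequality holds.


|A| = 5.
Step 1: Compute A + A by enumerating all 25 pairs.
A + A = {-2, -1, 0, 1, 2, 3, 4, 6, 7, 8, 9, 11, 16}, so |A + A| = 13.
Step 2: Doubling constant K = |A + A|/|A| = 13/5 = 13/5 ≈ 2.6000.
Step 3: Plünnecke-Ruzsa gives |3A| ≤ K³·|A| = (2.6000)³ · 5 ≈ 87.8800.
Step 4: Compute 3A = A + A + A directly by enumerating all triples (a,b,c) ∈ A³; |3A| = 22.
Step 5: Check 22 ≤ 87.8800? Yes ✓.

K = 13/5, Plünnecke-Ruzsa bound K³|A| ≈ 87.8800, |3A| = 22, inequality holds.


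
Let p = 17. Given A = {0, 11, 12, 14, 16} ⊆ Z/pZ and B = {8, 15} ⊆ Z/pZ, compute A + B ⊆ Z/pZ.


Work in Z/17Z: reduce every sum a + b modulo 17.
Enumerate all 10 pairs:
a = 0: 0+8=8, 0+15=15
a = 11: 11+8=2, 11+15=9
a = 12: 12+8=3, 12+15=10
a = 14: 14+8=5, 14+15=12
a = 16: 16+8=7, 16+15=14
Distinct residues collected: {2, 3, 5, 7, 8, 9, 10, 12, 14, 15}
|A + B| = 10 (out of 17 total residues).

A + B = {2, 3, 5, 7, 8, 9, 10, 12, 14, 15}


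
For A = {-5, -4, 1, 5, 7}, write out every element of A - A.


A - A = {a - a' : a, a' ∈ A}.
Compute a - a' for each ordered pair (a, a'):
a = -5: -5--5=0, -5--4=-1, -5-1=-6, -5-5=-10, -5-7=-12
a = -4: -4--5=1, -4--4=0, -4-1=-5, -4-5=-9, -4-7=-11
a = 1: 1--5=6, 1--4=5, 1-1=0, 1-5=-4, 1-7=-6
a = 5: 5--5=10, 5--4=9, 5-1=4, 5-5=0, 5-7=-2
a = 7: 7--5=12, 7--4=11, 7-1=6, 7-5=2, 7-7=0
Collecting distinct values (and noting 0 appears from a-a):
A - A = {-12, -11, -10, -9, -6, -5, -4, -2, -1, 0, 1, 2, 4, 5, 6, 9, 10, 11, 12}
|A - A| = 19

A - A = {-12, -11, -10, -9, -6, -5, -4, -2, -1, 0, 1, 2, 4, 5, 6, 9, 10, 11, 12}


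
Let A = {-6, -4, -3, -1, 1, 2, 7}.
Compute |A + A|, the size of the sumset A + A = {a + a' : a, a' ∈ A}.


A + A = {a + a' : a, a' ∈ A}; |A| = 7.
General bounds: 2|A| - 1 ≤ |A + A| ≤ |A|(|A|+1)/2, i.e. 13 ≤ |A + A| ≤ 28.
Lower bound 2|A|-1 is attained iff A is an arithmetic progression.
Enumerate sums a + a' for a ≤ a' (symmetric, so this suffices):
a = -6: -6+-6=-12, -6+-4=-10, -6+-3=-9, -6+-1=-7, -6+1=-5, -6+2=-4, -6+7=1
a = -4: -4+-4=-8, -4+-3=-7, -4+-1=-5, -4+1=-3, -4+2=-2, -4+7=3
a = -3: -3+-3=-6, -3+-1=-4, -3+1=-2, -3+2=-1, -3+7=4
a = -1: -1+-1=-2, -1+1=0, -1+2=1, -1+7=6
a = 1: 1+1=2, 1+2=3, 1+7=8
a = 2: 2+2=4, 2+7=9
a = 7: 7+7=14
Distinct sums: {-12, -10, -9, -8, -7, -6, -5, -4, -3, -2, -1, 0, 1, 2, 3, 4, 6, 8, 9, 14}
|A + A| = 20

|A + A| = 20


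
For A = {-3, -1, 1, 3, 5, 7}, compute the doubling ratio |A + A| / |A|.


|A| = 6.
Compute A + A by enumerating all 36 pairs.
A + A = {-6, -4, -2, 0, 2, 4, 6, 8, 10, 12, 14}, so |A + A| = 11.
K = |A + A| / |A| = 11/6 (already in lowest terms) ≈ 1.8333.
Reference: AP of size 6 gives K = 11/6 ≈ 1.8333; a fully generic set of size 6 gives K ≈ 3.5000.

|A| = 6, |A + A| = 11, K = 11/6.


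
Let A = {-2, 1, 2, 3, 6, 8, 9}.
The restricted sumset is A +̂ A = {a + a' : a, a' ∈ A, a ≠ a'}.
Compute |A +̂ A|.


Restricted sumset: A +̂ A = {a + a' : a ∈ A, a' ∈ A, a ≠ a'}.
Equivalently, take A + A and drop any sum 2a that is achievable ONLY as a + a for a ∈ A (i.e. sums representable only with equal summands).
Enumerate pairs (a, a') with a < a' (symmetric, so each unordered pair gives one sum; this covers all a ≠ a'):
  -2 + 1 = -1
  -2 + 2 = 0
  -2 + 3 = 1
  -2 + 6 = 4
  -2 + 8 = 6
  -2 + 9 = 7
  1 + 2 = 3
  1 + 3 = 4
  1 + 6 = 7
  1 + 8 = 9
  1 + 9 = 10
  2 + 3 = 5
  2 + 6 = 8
  2 + 8 = 10
  2 + 9 = 11
  3 + 6 = 9
  3 + 8 = 11
  3 + 9 = 12
  6 + 8 = 14
  6 + 9 = 15
  8 + 9 = 17
Collected distinct sums: {-1, 0, 1, 3, 4, 5, 6, 7, 8, 9, 10, 11, 12, 14, 15, 17}
|A +̂ A| = 16
(Reference bound: |A +̂ A| ≥ 2|A| - 3 for |A| ≥ 2, with |A| = 7 giving ≥ 11.)

|A +̂ A| = 16


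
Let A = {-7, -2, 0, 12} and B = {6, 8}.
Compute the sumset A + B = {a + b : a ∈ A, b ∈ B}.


A + B = {a + b : a ∈ A, b ∈ B}.
Enumerate all |A|·|B| = 4·2 = 8 pairs (a, b) and collect distinct sums.
a = -7: -7+6=-1, -7+8=1
a = -2: -2+6=4, -2+8=6
a = 0: 0+6=6, 0+8=8
a = 12: 12+6=18, 12+8=20
Collecting distinct sums: A + B = {-1, 1, 4, 6, 8, 18, 20}
|A + B| = 7

A + B = {-1, 1, 4, 6, 8, 18, 20}


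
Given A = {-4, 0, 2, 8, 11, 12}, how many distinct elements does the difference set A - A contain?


A - A = {a - a' : a, a' ∈ A}; |A| = 6.
Bounds: 2|A|-1 ≤ |A - A| ≤ |A|² - |A| + 1, i.e. 11 ≤ |A - A| ≤ 31.
Note: 0 ∈ A - A always (from a - a). The set is symmetric: if d ∈ A - A then -d ∈ A - A.
Enumerate nonzero differences d = a - a' with a > a' (then include -d):
Positive differences: {1, 2, 3, 4, 6, 8, 9, 10, 11, 12, 15, 16}
Full difference set: {0} ∪ (positive diffs) ∪ (negative diffs).
|A - A| = 1 + 2·12 = 25 (matches direct enumeration: 25).

|A - A| = 25


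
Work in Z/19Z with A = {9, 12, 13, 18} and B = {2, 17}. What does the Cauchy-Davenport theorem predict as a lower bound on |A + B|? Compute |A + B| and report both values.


Cauchy-Davenport: |A + B| ≥ min(p, |A| + |B| - 1) for A, B nonempty in Z/pZ.
|A| = 4, |B| = 2, p = 19.
CD lower bound = min(19, 4 + 2 - 1) = min(19, 5) = 5.
Compute A + B mod 19 directly:
a = 9: 9+2=11, 9+17=7
a = 12: 12+2=14, 12+17=10
a = 13: 13+2=15, 13+17=11
a = 18: 18+2=1, 18+17=16
A + B = {1, 7, 10, 11, 14, 15, 16}, so |A + B| = 7.
Verify: 7 ≥ 5? Yes ✓.

CD lower bound = 5, actual |A + B| = 7.


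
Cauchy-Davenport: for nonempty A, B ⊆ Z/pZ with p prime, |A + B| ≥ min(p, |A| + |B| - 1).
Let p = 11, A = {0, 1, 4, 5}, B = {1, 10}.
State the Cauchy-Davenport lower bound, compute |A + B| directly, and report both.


Cauchy-Davenport: |A + B| ≥ min(p, |A| + |B| - 1) for A, B nonempty in Z/pZ.
|A| = 4, |B| = 2, p = 11.
CD lower bound = min(11, 4 + 2 - 1) = min(11, 5) = 5.
Compute A + B mod 11 directly:
a = 0: 0+1=1, 0+10=10
a = 1: 1+1=2, 1+10=0
a = 4: 4+1=5, 4+10=3
a = 5: 5+1=6, 5+10=4
A + B = {0, 1, 2, 3, 4, 5, 6, 10}, so |A + B| = 8.
Verify: 8 ≥ 5? Yes ✓.

CD lower bound = 5, actual |A + B| = 8.


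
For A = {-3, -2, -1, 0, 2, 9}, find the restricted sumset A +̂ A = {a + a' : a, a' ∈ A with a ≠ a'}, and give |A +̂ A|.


Restricted sumset: A +̂ A = {a + a' : a ∈ A, a' ∈ A, a ≠ a'}.
Equivalently, take A + A and drop any sum 2a that is achievable ONLY as a + a for a ∈ A (i.e. sums representable only with equal summands).
Enumerate pairs (a, a') with a < a' (symmetric, so each unordered pair gives one sum; this covers all a ≠ a'):
  -3 + -2 = -5
  -3 + -1 = -4
  -3 + 0 = -3
  -3 + 2 = -1
  -3 + 9 = 6
  -2 + -1 = -3
  -2 + 0 = -2
  -2 + 2 = 0
  -2 + 9 = 7
  -1 + 0 = -1
  -1 + 2 = 1
  -1 + 9 = 8
  0 + 2 = 2
  0 + 9 = 9
  2 + 9 = 11
Collected distinct sums: {-5, -4, -3, -2, -1, 0, 1, 2, 6, 7, 8, 9, 11}
|A +̂ A| = 13
(Reference bound: |A +̂ A| ≥ 2|A| - 3 for |A| ≥ 2, with |A| = 6 giving ≥ 9.)

|A +̂ A| = 13
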